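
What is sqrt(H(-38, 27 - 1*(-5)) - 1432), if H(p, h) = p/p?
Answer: 3*I*sqrt(159) ≈ 37.829*I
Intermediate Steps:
H(p, h) = 1
sqrt(H(-38, 27 - 1*(-5)) - 1432) = sqrt(1 - 1432) = sqrt(-1431) = 3*I*sqrt(159)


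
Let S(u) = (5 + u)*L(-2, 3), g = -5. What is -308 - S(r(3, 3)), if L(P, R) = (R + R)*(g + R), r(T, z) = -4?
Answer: -296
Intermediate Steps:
L(P, R) = 2*R*(-5 + R) (L(P, R) = (R + R)*(-5 + R) = (2*R)*(-5 + R) = 2*R*(-5 + R))
S(u) = -60 - 12*u (S(u) = (5 + u)*(2*3*(-5 + 3)) = (5 + u)*(2*3*(-2)) = (5 + u)*(-12) = -60 - 12*u)
-308 - S(r(3, 3)) = -308 - (-60 - 12*(-4)) = -308 - (-60 + 48) = -308 - 1*(-12) = -308 + 12 = -296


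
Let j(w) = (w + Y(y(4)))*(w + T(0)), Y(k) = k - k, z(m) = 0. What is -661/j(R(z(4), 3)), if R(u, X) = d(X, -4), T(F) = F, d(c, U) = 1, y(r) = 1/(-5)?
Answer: -661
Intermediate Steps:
y(r) = -⅕
R(u, X) = 1
Y(k) = 0
j(w) = w² (j(w) = (w + 0)*(w + 0) = w*w = w²)
-661/j(R(z(4), 3)) = -661/(1²) = -661/1 = -661*1 = -661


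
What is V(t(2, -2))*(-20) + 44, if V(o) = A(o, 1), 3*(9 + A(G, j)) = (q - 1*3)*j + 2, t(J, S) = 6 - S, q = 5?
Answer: 592/3 ≈ 197.33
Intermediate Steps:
A(G, j) = -25/3 + 2*j/3 (A(G, j) = -9 + ((5 - 1*3)*j + 2)/3 = -9 + ((5 - 3)*j + 2)/3 = -9 + (2*j + 2)/3 = -9 + (2 + 2*j)/3 = -9 + (⅔ + 2*j/3) = -25/3 + 2*j/3)
V(o) = -23/3 (V(o) = -25/3 + (⅔)*1 = -25/3 + ⅔ = -23/3)
V(t(2, -2))*(-20) + 44 = -23/3*(-20) + 44 = 460/3 + 44 = 592/3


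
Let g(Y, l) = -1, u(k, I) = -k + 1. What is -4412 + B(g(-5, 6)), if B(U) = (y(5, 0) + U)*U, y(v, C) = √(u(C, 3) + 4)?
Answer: -4411 - √5 ≈ -4413.2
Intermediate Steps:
u(k, I) = 1 - k
y(v, C) = √(5 - C) (y(v, C) = √((1 - C) + 4) = √(5 - C))
B(U) = U*(U + √5) (B(U) = (√(5 - 1*0) + U)*U = (√(5 + 0) + U)*U = (√5 + U)*U = (U + √5)*U = U*(U + √5))
-4412 + B(g(-5, 6)) = -4412 - (-1 + √5) = -4412 + (1 - √5) = -4411 - √5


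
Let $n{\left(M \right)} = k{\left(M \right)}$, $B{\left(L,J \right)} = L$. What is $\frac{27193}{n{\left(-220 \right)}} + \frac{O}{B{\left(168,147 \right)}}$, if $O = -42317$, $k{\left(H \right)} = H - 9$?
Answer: $- \frac{14259017}{38472} \approx -370.63$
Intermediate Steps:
$k{\left(H \right)} = -9 + H$
$n{\left(M \right)} = -9 + M$
$\frac{27193}{n{\left(-220 \right)}} + \frac{O}{B{\left(168,147 \right)}} = \frac{27193}{-9 - 220} - \frac{42317}{168} = \frac{27193}{-229} - \frac{42317}{168} = 27193 \left(- \frac{1}{229}\right) - \frac{42317}{168} = - \frac{27193}{229} - \frac{42317}{168} = - \frac{14259017}{38472}$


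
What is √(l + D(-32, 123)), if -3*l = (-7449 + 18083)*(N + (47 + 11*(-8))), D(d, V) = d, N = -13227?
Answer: 2*√105818862/3 ≈ 6857.9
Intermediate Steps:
l = 141091912/3 (l = -(-7449 + 18083)*(-13227 + (47 + 11*(-8)))/3 = -10634*(-13227 + (47 - 88))/3 = -10634*(-13227 - 41)/3 = -10634*(-13268)/3 = -⅓*(-141091912) = 141091912/3 ≈ 4.7031e+7)
√(l + D(-32, 123)) = √(141091912/3 - 32) = √(141091816/3) = 2*√105818862/3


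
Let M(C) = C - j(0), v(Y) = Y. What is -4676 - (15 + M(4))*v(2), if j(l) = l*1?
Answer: -4714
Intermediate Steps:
j(l) = l
M(C) = C (M(C) = C - 1*0 = C + 0 = C)
-4676 - (15 + M(4))*v(2) = -4676 - (15 + 4)*2 = -4676 - 19*2 = -4676 - 1*38 = -4676 - 38 = -4714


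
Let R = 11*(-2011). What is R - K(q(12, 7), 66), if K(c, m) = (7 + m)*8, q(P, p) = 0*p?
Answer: -22705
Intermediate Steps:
q(P, p) = 0
K(c, m) = 56 + 8*m
R = -22121
R - K(q(12, 7), 66) = -22121 - (56 + 8*66) = -22121 - (56 + 528) = -22121 - 1*584 = -22121 - 584 = -22705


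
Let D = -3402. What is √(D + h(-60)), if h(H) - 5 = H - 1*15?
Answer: 4*I*√217 ≈ 58.924*I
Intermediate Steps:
h(H) = -10 + H (h(H) = 5 + (H - 1*15) = 5 + (H - 15) = 5 + (-15 + H) = -10 + H)
√(D + h(-60)) = √(-3402 + (-10 - 60)) = √(-3402 - 70) = √(-3472) = 4*I*√217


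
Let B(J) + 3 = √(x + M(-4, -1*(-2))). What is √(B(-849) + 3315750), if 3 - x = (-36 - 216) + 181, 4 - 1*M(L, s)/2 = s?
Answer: √(3315747 + √78) ≈ 1820.9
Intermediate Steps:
M(L, s) = 8 - 2*s
x = 74 (x = 3 - ((-36 - 216) + 181) = 3 - (-252 + 181) = 3 - 1*(-71) = 3 + 71 = 74)
B(J) = -3 + √78 (B(J) = -3 + √(74 + (8 - (-2)*(-2))) = -3 + √(74 + (8 - 2*2)) = -3 + √(74 + (8 - 4)) = -3 + √(74 + 4) = -3 + √78)
√(B(-849) + 3315750) = √((-3 + √78) + 3315750) = √(3315747 + √78)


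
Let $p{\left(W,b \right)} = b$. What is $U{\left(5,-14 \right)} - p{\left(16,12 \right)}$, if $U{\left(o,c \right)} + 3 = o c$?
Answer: $-85$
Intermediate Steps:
$U{\left(o,c \right)} = -3 + c o$ ($U{\left(o,c \right)} = -3 + o c = -3 + c o$)
$U{\left(5,-14 \right)} - p{\left(16,12 \right)} = \left(-3 - 70\right) - 12 = -73 - 12 = -85$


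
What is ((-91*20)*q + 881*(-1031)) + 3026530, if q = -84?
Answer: 2271099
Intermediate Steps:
((-91*20)*q + 881*(-1031)) + 3026530 = (-91*20*(-84) + 881*(-1031)) + 3026530 = (-1820*(-84) - 908311) + 3026530 = (152880 - 908311) + 3026530 = -755431 + 3026530 = 2271099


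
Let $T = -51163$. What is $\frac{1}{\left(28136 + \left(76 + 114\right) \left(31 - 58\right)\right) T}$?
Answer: $- \frac{1}{1177055978} \approx -8.4958 \cdot 10^{-10}$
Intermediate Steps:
$\frac{1}{\left(28136 + \left(76 + 114\right) \left(31 - 58\right)\right) T} = \frac{1}{\left(28136 + \left(76 + 114\right) \left(31 - 58\right)\right) \left(-51163\right)} = \frac{1}{28136 + 190 \left(-27\right)} \left(- \frac{1}{51163}\right) = \frac{1}{28136 - 5130} \left(- \frac{1}{51163}\right) = \frac{1}{23006} \left(- \frac{1}{51163}\right) = - \frac{1}{1177055978}$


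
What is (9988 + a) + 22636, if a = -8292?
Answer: 24332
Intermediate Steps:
(9988 + a) + 22636 = (9988 - 8292) + 22636 = 1696 + 22636 = 24332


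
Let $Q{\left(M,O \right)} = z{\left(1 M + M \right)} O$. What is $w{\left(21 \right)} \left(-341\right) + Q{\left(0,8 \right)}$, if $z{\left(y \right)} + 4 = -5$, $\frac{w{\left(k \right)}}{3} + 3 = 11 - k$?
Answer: $13227$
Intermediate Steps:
$w{\left(k \right)} = 24 - 3 k$ ($w{\left(k \right)} = -9 + 3 \left(11 - k\right) = -9 - \left(-33 + 3 k\right) = 24 - 3 k$)
$z{\left(y \right)} = -9$ ($z{\left(y \right)} = -4 - 5 = -9$)
$Q{\left(M,O \right)} = - 9 O$
$w{\left(21 \right)} \left(-341\right) + Q{\left(0,8 \right)} = \left(24 - 63\right) \left(-341\right) - 72 = \left(-39\right) \left(-341\right) - 72 = 13299 - 72 = 13227$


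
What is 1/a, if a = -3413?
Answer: -1/3413 ≈ -0.00029300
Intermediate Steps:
1/a = 1/(-3413) = -1/3413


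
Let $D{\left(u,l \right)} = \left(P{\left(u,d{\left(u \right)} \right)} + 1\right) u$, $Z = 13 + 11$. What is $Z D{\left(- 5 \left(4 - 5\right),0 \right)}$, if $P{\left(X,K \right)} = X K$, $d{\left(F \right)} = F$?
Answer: $3120$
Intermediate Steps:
$Z = 24$
$P{\left(X,K \right)} = K X$
$D{\left(u,l \right)} = u \left(1 + u^{2}\right)$ ($D{\left(u,l \right)} = \left(u u + 1\right) u = \left(u^{2} + 1\right) u = \left(1 + u^{2}\right) u = u \left(1 + u^{2}\right)$)
$Z D{\left(- 5 \left(4 - 5\right),0 \right)} = 24 \left(- 5 \left(4 - 5\right) + \left(- 5 \left(4 - 5\right)\right)^{3}\right) = 24 \left(\left(-5\right) \left(-1\right) + \left(\left(-5\right) \left(-1\right)\right)^{3}\right) = 24 \left(5 + 5^{3}\right) = 24 \left(5 + 125\right) = 24 \cdot 130 = 3120$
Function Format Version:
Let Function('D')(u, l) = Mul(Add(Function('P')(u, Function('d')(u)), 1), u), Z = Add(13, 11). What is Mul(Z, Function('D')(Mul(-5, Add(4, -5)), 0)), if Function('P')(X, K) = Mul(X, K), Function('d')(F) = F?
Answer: 3120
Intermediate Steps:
Z = 24
Function('P')(X, K) = Mul(K, X)
Function('D')(u, l) = Mul(u, Add(1, Pow(u, 2))) (Function('D')(u, l) = Mul(Add(Mul(u, u), 1), u) = Mul(Add(Pow(u, 2), 1), u) = Mul(Add(1, Pow(u, 2)), u) = Mul(u, Add(1, Pow(u, 2))))
Mul(Z, Function('D')(Mul(-5, Add(4, -5)), 0)) = Mul(24, Add(Mul(-5, Add(4, -5)), Pow(Mul(-5, Add(4, -5)), 3))) = Mul(24, Add(Mul(-5, -1), Pow(Mul(-5, -1), 3))) = Mul(24, Add(5, Pow(5, 3))) = Mul(24, Add(5, 125)) = Mul(24, 130) = 3120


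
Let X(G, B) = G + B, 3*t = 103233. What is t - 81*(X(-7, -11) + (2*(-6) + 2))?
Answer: 36679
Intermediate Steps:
t = 34411 (t = (⅓)*103233 = 34411)
X(G, B) = B + G
t - 81*(X(-7, -11) + (2*(-6) + 2)) = 34411 - 81*((-11 - 7) + (2*(-6) + 2)) = 34411 - 81*(-18 + (-12 + 2)) = 34411 - 81*(-18 - 10) = 34411 - 81*(-28) = 34411 + 2268 = 36679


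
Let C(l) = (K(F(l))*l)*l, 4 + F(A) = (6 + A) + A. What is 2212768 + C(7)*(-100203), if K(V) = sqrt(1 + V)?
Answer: 2212768 - 4909947*sqrt(17) ≈ -1.8031e+7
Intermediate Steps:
F(A) = 2 + 2*A (F(A) = -4 + ((6 + A) + A) = -4 + (6 + 2*A) = 2 + 2*A)
C(l) = l**2*sqrt(3 + 2*l) (C(l) = (sqrt(1 + (2 + 2*l))*l)*l = (sqrt(3 + 2*l)*l)*l = (l*sqrt(3 + 2*l))*l = l**2*sqrt(3 + 2*l))
2212768 + C(7)*(-100203) = 2212768 + (7**2*sqrt(3 + 2*7))*(-100203) = 2212768 + (49*sqrt(3 + 14))*(-100203) = 2212768 + (49*sqrt(17))*(-100203) = 2212768 - 4909947*sqrt(17)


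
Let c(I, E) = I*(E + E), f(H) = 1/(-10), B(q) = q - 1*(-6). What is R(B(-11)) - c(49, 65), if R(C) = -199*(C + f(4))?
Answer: -53551/10 ≈ -5355.1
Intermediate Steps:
B(q) = 6 + q (B(q) = q + 6 = 6 + q)
f(H) = -⅒
c(I, E) = 2*E*I (c(I, E) = I*(2*E) = 2*E*I)
R(C) = 199/10 - 199*C (R(C) = -199*(C - ⅒) = -199*(-⅒ + C) = 199/10 - 199*C)
R(B(-11)) - c(49, 65) = (199/10 - 199*(6 - 11)) - 2*65*49 = (199/10 - 199*(-5)) - 1*6370 = (199/10 + 995) - 6370 = 10149/10 - 6370 = -53551/10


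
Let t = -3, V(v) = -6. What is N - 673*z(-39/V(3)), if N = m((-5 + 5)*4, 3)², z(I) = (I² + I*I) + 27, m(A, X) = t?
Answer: -150061/2 ≈ -75031.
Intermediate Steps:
m(A, X) = -3
z(I) = 27 + 2*I² (z(I) = (I² + I²) + 27 = 2*I² + 27 = 27 + 2*I²)
N = 9 (N = (-3)² = 9)
N - 673*z(-39/V(3)) = 9 - 673*(27 + 2*(-39/(-6))²) = 9 - 673*(27 + 2*(-39*(-⅙))²) = 9 - 673*(27 + 2*(13/2)²) = 9 - 673*(27 + 2*(169/4)) = 9 - 673*(27 + 169/2) = 9 - 673*223/2 = 9 - 150079/2 = -150061/2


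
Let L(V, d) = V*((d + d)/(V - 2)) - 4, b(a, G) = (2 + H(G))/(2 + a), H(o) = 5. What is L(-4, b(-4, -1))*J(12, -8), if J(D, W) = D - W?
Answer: -520/3 ≈ -173.33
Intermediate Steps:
b(a, G) = 7/(2 + a) (b(a, G) = (2 + 5)/(2 + a) = 7/(2 + a))
L(V, d) = -4 + 2*V*d/(-2 + V) (L(V, d) = V*((2*d)/(-2 + V)) - 4 = V*(2*d/(-2 + V)) - 4 = 2*V*d/(-2 + V) - 4 = -4 + 2*V*d/(-2 + V))
L(-4, b(-4, -1))*J(12, -8) = (2*(4 - 2*(-4) - 28/(2 - 4))/(-2 - 4))*(12 - 1*(-8)) = (2*(4 + 8 - 28/(-2))/(-6))*(12 + 8) = (2*(-1/6)*(4 + 8 - 28*(-1)/2))*20 = (2*(-1/6)*(4 + 8 - 4*(-7/2)))*20 = (2*(-1/6)*(4 + 8 + 14))*20 = (2*(-1/6)*26)*20 = -26/3*20 = -520/3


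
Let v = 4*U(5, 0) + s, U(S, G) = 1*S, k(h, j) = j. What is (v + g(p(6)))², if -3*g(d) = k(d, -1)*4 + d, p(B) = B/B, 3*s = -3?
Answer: 400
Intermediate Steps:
s = -1 (s = (⅓)*(-3) = -1)
p(B) = 1
g(d) = 4/3 - d/3 (g(d) = -(-1*4 + d)/3 = -(-4 + d)/3 = 4/3 - d/3)
U(S, G) = S
v = 19 (v = 4*5 - 1 = 20 - 1 = 19)
(v + g(p(6)))² = (19 + (4/3 - ⅓*1))² = (19 + (4/3 - ⅓))² = (19 + 1)² = 20² = 400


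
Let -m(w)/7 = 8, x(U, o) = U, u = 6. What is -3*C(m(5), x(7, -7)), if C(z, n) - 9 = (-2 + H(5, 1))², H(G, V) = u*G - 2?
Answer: -2055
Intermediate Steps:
m(w) = -56 (m(w) = -7*8 = -56)
H(G, V) = -2 + 6*G (H(G, V) = 6*G - 2 = -2 + 6*G)
C(z, n) = 685 (C(z, n) = 9 + (-2 + (-2 + 6*5))² = 9 + (-2 + (-2 + 30))² = 9 + (-2 + 28)² = 9 + 26² = 9 + 676 = 685)
-3*C(m(5), x(7, -7)) = -3*685 = -2055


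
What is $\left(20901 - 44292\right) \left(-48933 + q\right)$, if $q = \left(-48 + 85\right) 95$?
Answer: $1062372438$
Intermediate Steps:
$q = 3515$ ($q = 37 \cdot 95 = 3515$)
$\left(20901 - 44292\right) \left(-48933 + q\right) = \left(20901 - 44292\right) \left(-48933 + 3515\right) = \left(-23391\right) \left(-45418\right) = 1062372438$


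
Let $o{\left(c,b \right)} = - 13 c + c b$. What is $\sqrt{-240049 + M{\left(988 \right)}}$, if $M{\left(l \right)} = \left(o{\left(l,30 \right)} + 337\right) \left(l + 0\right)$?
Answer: $\sqrt{16687355} \approx 4085.0$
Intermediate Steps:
$o{\left(c,b \right)} = - 13 c + b c$
$M{\left(l \right)} = l \left(337 + 17 l\right)$ ($M{\left(l \right)} = \left(l \left(-13 + 30\right) + 337\right) \left(l + 0\right) = \left(l 17 + 337\right) l = \left(17 l + 337\right) l = \left(337 + 17 l\right) l = l \left(337 + 17 l\right)$)
$\sqrt{-240049 + M{\left(988 \right)}} = \sqrt{-240049 + 988 \left(337 + 17 \cdot 988\right)} = \sqrt{-240049 + 988 \left(337 + 16796\right)} = \sqrt{-240049 + 988 \cdot 17133} = \sqrt{-240049 + 16927404} = \sqrt{16687355}$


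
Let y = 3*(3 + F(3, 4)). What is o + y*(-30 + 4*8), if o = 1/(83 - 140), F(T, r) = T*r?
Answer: 5129/57 ≈ 89.982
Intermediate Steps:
y = 45 (y = 3*(3 + 3*4) = 3*(3 + 12) = 3*15 = 45)
o = -1/57 (o = 1/(-57) = -1/57 ≈ -0.017544)
o + y*(-30 + 4*8) = -1/57 + 45*(-30 + 4*8) = -1/57 + 45*(-30 + 32) = -1/57 + 45*2 = -1/57 + 90 = 5129/57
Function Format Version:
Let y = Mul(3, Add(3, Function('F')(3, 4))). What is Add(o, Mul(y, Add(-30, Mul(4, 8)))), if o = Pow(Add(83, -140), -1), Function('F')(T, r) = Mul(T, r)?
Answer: Rational(5129, 57) ≈ 89.982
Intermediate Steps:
y = 45 (y = Mul(3, Add(3, Mul(3, 4))) = Mul(3, Add(3, 12)) = Mul(3, 15) = 45)
o = Rational(-1, 57) (o = Pow(-57, -1) = Rational(-1, 57) ≈ -0.017544)
Add(o, Mul(y, Add(-30, Mul(4, 8)))) = Add(Rational(-1, 57), Mul(45, Add(-30, Mul(4, 8)))) = Add(Rational(-1, 57), Mul(45, Add(-30, 32))) = Add(Rational(-1, 57), Mul(45, 2)) = Add(Rational(-1, 57), 90) = Rational(5129, 57)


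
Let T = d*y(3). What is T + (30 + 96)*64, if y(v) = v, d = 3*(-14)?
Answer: 7938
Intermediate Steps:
d = -42
T = -126 (T = -42*3 = -126)
T + (30 + 96)*64 = -126 + (30 + 96)*64 = -126 + 126*64 = -126 + 8064 = 7938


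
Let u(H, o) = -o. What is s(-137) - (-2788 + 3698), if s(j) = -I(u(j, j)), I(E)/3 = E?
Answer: -1321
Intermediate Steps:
I(E) = 3*E
s(j) = 3*j (s(j) = -3*(-j) = -(-3)*j = 3*j)
s(-137) - (-2788 + 3698) = 3*(-137) - (-2788 + 3698) = -411 - 1*910 = -411 - 910 = -1321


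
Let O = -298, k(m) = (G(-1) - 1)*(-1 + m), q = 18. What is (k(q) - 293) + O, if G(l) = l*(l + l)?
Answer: -574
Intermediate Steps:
G(l) = 2*l² (G(l) = l*(2*l) = 2*l²)
k(m) = -1 + m (k(m) = (2*(-1)² - 1)*(-1 + m) = (2*1 - 1)*(-1 + m) = (2 - 1)*(-1 + m) = 1*(-1 + m) = -1 + m)
(k(q) - 293) + O = ((-1 + 18) - 293) - 298 = (17 - 293) - 298 = -276 - 298 = -574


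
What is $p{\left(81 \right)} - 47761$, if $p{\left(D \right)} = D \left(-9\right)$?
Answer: $-48490$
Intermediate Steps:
$p{\left(D \right)} = - 9 D$
$p{\left(81 \right)} - 47761 = \left(-9\right) 81 - 47761 = -729 - 47761 = -48490$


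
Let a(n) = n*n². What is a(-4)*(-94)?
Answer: 6016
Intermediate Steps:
a(n) = n³
a(-4)*(-94) = (-4)³*(-94) = -64*(-94) = 6016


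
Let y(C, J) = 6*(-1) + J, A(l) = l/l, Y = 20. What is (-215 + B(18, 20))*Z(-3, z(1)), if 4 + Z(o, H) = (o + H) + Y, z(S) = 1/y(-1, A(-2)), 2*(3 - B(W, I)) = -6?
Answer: -13376/5 ≈ -2675.2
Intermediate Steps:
B(W, I) = 6 (B(W, I) = 3 - ½*(-6) = 3 + 3 = 6)
A(l) = 1
y(C, J) = -6 + J
z(S) = -⅕ (z(S) = 1/(-6 + 1) = 1/(-5) = -⅕)
Z(o, H) = 16 + H + o (Z(o, H) = -4 + ((o + H) + 20) = -4 + ((H + o) + 20) = -4 + (20 + H + o) = 16 + H + o)
(-215 + B(18, 20))*Z(-3, z(1)) = (-215 + 6)*(16 - ⅕ - 3) = -209*64/5 = -13376/5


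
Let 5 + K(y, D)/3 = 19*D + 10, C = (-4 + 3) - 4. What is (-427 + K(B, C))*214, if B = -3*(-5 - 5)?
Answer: -149158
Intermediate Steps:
C = -5 (C = -1 - 4 = -5)
B = 30 (B = -3*(-10) = 30)
K(y, D) = 15 + 57*D (K(y, D) = -15 + 3*(19*D + 10) = -15 + 3*(10 + 19*D) = -15 + (30 + 57*D) = 15 + 57*D)
(-427 + K(B, C))*214 = (-427 + (15 + 57*(-5)))*214 = (-427 + (15 - 285))*214 = (-427 - 270)*214 = -697*214 = -149158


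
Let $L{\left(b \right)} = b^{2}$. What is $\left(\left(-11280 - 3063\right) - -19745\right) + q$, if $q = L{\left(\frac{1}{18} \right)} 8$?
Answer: $\frac{437564}{81} \approx 5402.0$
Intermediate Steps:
$q = \frac{2}{81}$ ($q = \left(\frac{1}{18}\right)^{2} \cdot 8 = \frac{1}{324} \cdot 8 = \frac{2}{81} \approx 0.024691$)
$\left(\left(-11280 - 3063\right) - -19745\right) + q = \left(\left(-11280 - 3063\right) - -19745\right) + \frac{2}{81} = \left(-14343 + 19745\right) + \frac{2}{81} = 5402 + \frac{2}{81} = \frac{437564}{81}$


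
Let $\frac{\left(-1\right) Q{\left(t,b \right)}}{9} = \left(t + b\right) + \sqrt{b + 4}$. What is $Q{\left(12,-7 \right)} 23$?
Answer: $-1035 - 207 i \sqrt{3} \approx -1035.0 - 358.53 i$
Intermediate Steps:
$Q{\left(t,b \right)} = - 9 b - 9 t - 9 \sqrt{4 + b}$ ($Q{\left(t,b \right)} = - 9 \left(\left(t + b\right) + \sqrt{b + 4}\right) = - 9 \left(\left(b + t\right) + \sqrt{4 + b}\right) = - 9 \left(b + t + \sqrt{4 + b}\right) = - 9 b - 9 t - 9 \sqrt{4 + b}$)
$Q{\left(12,-7 \right)} 23 = \left(\left(-9\right) \left(-7\right) - 108 - 9 \sqrt{4 - 7}\right) 23 = \left(63 - 108 - 9 \sqrt{-3}\right) 23 = \left(63 - 108 - 9 i \sqrt{3}\right) 23 = \left(-45 - 9 i \sqrt{3}\right) 23 = -1035 - 207 i \sqrt{3}$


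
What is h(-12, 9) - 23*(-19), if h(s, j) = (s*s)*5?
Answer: 1157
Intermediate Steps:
h(s, j) = 5*s² (h(s, j) = s²*5 = 5*s²)
h(-12, 9) - 23*(-19) = 5*(-12)² - 23*(-19) = 5*144 + 437 = 720 + 437 = 1157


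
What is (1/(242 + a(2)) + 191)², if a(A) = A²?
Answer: 2207778169/60516 ≈ 36483.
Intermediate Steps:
(1/(242 + a(2)) + 191)² = (1/(242 + 2²) + 191)² = (1/(242 + 4) + 191)² = (1/246 + 191)² = (46987/246)² = 2207778169/60516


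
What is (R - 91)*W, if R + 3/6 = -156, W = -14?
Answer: 3465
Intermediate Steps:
R = -313/2 (R = -½ - 156 = -313/2 ≈ -156.50)
(R - 91)*W = (-313/2 - 91)*(-14) = -495/2*(-14) = 3465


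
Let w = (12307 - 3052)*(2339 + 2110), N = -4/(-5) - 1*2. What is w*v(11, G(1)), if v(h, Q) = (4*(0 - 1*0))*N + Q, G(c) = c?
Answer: 41175495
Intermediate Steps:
N = -6/5 (N = -4*(-1/5) - 2 = 4/5 - 2 = -6/5 ≈ -1.2000)
v(h, Q) = Q (v(h, Q) = (4*(0 - 1*0))*(-6/5) + Q = (4*(0 + 0))*(-6/5) + Q = (4*0)*(-6/5) + Q = 0*(-6/5) + Q = 0 + Q = Q)
w = 41175495 (w = 9255*4449 = 41175495)
w*v(11, G(1)) = 41175495*1 = 41175495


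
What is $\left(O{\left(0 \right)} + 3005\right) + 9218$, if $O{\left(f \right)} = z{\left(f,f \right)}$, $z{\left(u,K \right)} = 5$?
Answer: $12228$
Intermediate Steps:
$O{\left(f \right)} = 5$
$\left(O{\left(0 \right)} + 3005\right) + 9218 = \left(5 + 3005\right) + 9218 = 3010 + 9218 = 12228$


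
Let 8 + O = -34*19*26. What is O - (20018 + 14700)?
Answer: -51522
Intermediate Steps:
O = -16804 (O = -8 - 34*19*26 = -8 - 646*26 = -8 - 16796 = -16804)
O - (20018 + 14700) = -16804 - (20018 + 14700) = -16804 - 1*34718 = -16804 - 34718 = -51522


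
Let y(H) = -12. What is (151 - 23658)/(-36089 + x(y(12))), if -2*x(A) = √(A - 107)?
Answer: 3393376492/5209663803 - 47014*I*√119/5209663803 ≈ 0.65136 - 9.8444e-5*I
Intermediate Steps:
x(A) = -√(-107 + A)/2 (x(A) = -√(A - 107)/2 = -√(-107 + A)/2)
(151 - 23658)/(-36089 + x(y(12))) = (151 - 23658)/(-36089 - √(-107 - 12)/2) = -23507/(-36089 - I*√119/2)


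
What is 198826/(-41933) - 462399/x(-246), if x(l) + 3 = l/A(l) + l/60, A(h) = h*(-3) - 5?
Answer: 142116230753632/2285474299 ≈ 62182.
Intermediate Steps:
A(h) = -5 - 3*h (A(h) = -3*h - 5 = -5 - 3*h)
x(l) = -3 + l/60 + l/(-5 - 3*l) (x(l) = -3 + (l/(-5 - 3*l) + l/60) = -3 + (l/60 + l/(-5 - 3*l)) = -3 + l/60 + l/(-5 - 3*l))
198826/(-41933) - 462399/x(-246) = 198826/(-41933) - 462399*60*(5 + 3*(-246))/(-900 - 595*(-246) + 3*(-246)²) = 198826*(-1/41933) - 462399*60*(5 - 738)/(-900 + 146370 + 3*60516) = -198826/41933 - 462399*(-43980/(-900 + 146370 + 181548)) = -198826/41933 - 462399/((1/60)*(-1/733)*327018) = -198826/41933 - 462399/(-54503/7330) = -198826/41933 - 462399*(-7330/54503) = -198826/41933 + 3389384670/54503 = 142116230753632/2285474299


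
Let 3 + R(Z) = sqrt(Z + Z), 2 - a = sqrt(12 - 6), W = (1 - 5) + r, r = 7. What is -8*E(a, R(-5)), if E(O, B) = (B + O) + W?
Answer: -16 + 8*sqrt(6) - 8*I*sqrt(10) ≈ 3.5959 - 25.298*I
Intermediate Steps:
W = 3 (W = (1 - 5) + 7 = -4 + 7 = 3)
a = 2 - sqrt(6) (a = 2 - sqrt(12 - 6) = 2 - sqrt(6) ≈ -0.44949)
R(Z) = -3 + sqrt(2)*sqrt(Z) (R(Z) = -3 + sqrt(Z + Z) = -3 + sqrt(2*Z) = -3 + sqrt(2)*sqrt(Z))
E(O, B) = 3 + B + O (E(O, B) = (B + O) + 3 = 3 + B + O)
-8*E(a, R(-5)) = -8*(3 + (-3 + sqrt(2)*sqrt(-5)) + (2 - sqrt(6))) = -8*(3 + (-3 + sqrt(2)*(I*sqrt(5))) + (2 - sqrt(6))) = -8*(3 + (-3 + I*sqrt(10)) + (2 - sqrt(6))) = -8*(2 - sqrt(6) + I*sqrt(10)) = -16 + 8*sqrt(6) - 8*I*sqrt(10)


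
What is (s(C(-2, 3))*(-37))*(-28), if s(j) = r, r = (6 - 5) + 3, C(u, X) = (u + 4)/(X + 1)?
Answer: 4144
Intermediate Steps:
C(u, X) = (4 + u)/(1 + X)
r = 4 (r = 1 + 3 = 4)
s(j) = 4
(s(C(-2, 3))*(-37))*(-28) = (4*(-37))*(-28) = -148*(-28) = 4144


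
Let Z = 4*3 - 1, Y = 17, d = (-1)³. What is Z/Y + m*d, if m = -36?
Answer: 623/17 ≈ 36.647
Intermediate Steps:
d = -1
Z = 11 (Z = 12 - 1 = 11)
Z/Y + m*d = 11/17 - 36*(-1) = 11*(1/17) + 36 = 11/17 + 36 = 623/17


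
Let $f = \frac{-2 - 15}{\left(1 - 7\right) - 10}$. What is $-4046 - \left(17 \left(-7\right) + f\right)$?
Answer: $- \frac{62849}{16} \approx -3928.1$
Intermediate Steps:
$f = \frac{17}{16}$ ($f = - \frac{17}{\left(1 - 7\right) - 10} = - \frac{17}{-6 - 10} = - \frac{17}{-16} = \left(-17\right) \left(- \frac{1}{16}\right) = \frac{17}{16} \approx 1.0625$)
$-4046 - \left(17 \left(-7\right) + f\right) = -4046 - \left(17 \left(-7\right) + \frac{17}{16}\right) = -4046 - \left(-119 + \frac{17}{16}\right) = -4046 - - \frac{1887}{16} = -4046 + \frac{1887}{16} = - \frac{62849}{16}$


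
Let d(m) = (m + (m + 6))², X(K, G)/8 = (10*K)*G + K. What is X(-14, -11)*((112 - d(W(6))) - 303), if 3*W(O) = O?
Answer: -3552528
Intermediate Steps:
W(O) = O/3
X(K, G) = 8*K + 80*G*K (X(K, G) = 8*((10*K)*G + K) = 8*(10*G*K + K) = 8*(K + 10*G*K) = 8*K + 80*G*K)
d(m) = (6 + 2*m)² (d(m) = (m + (6 + m))² = (6 + 2*m)²)
X(-14, -11)*((112 - d(W(6))) - 303) = (8*(-14)*(1 + 10*(-11)))*((112 - 4*(3 + (⅓)*6)²) - 303) = (8*(-14)*(1 - 110))*((112 - 4*(3 + 2)²) - 303) = (8*(-14)*(-109))*((112 - 4*5²) - 303) = 12208*((112 - 4*25) - 303) = 12208*((112 - 1*100) - 303) = 12208*((112 - 100) - 303) = 12208*(12 - 303) = 12208*(-291) = -3552528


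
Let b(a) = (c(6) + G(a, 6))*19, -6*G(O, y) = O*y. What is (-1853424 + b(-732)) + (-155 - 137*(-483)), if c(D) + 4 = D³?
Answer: -1769472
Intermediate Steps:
c(D) = -4 + D³
G(O, y) = -O*y/6
b(a) = 4028 - 19*a (b(a) = ((-4 + 6³) - ⅙*a*6)*19 = ((-4 + 216) - a)*19 = (212 - a)*19 = 4028 - 19*a)
(-1853424 + b(-732)) + (-155 - 137*(-483)) = (-1853424 + (4028 - 19*(-732))) + (-155 - 137*(-483)) = (-1853424 + (4028 + 13908)) + (-155 + 66171) = (-1853424 + 17936) + 66016 = -1835488 + 66016 = -1769472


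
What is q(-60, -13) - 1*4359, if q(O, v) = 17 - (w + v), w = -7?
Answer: -4322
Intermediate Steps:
q(O, v) = 24 - v (q(O, v) = 17 - (-7 + v) = 17 + (7 - v) = 24 - v)
q(-60, -13) - 1*4359 = (24 - 1*(-13)) - 1*4359 = (24 + 13) - 4359 = 37 - 4359 = -4322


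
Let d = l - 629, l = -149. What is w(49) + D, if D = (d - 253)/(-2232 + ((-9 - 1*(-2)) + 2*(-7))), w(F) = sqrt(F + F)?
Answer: 1031/2253 + 7*sqrt(2) ≈ 10.357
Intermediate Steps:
w(F) = sqrt(2)*sqrt(F) (w(F) = sqrt(2*F) = sqrt(2)*sqrt(F))
d = -778 (d = -149 - 629 = -778)
D = 1031/2253 (D = (-778 - 253)/(-2232 + ((-9 - 1*(-2)) + 2*(-7))) = -1031/(-2232 + ((-9 + 2) - 14)) = -1031/(-2232 + (-7 - 14)) = -1031/(-2232 - 21) = -1031/(-2253) = -1031*(-1/2253) = 1031/2253 ≈ 0.45761)
w(49) + D = sqrt(2)*sqrt(49) + 1031/2253 = sqrt(2)*7 + 1031/2253 = 7*sqrt(2) + 1031/2253 = 1031/2253 + 7*sqrt(2)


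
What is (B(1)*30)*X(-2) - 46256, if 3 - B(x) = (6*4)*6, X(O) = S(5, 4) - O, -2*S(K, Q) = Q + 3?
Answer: -39911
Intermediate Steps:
S(K, Q) = -3/2 - Q/2 (S(K, Q) = -(Q + 3)/2 = -(3 + Q)/2 = -3/2 - Q/2)
X(O) = -7/2 - O (X(O) = (-3/2 - ½*4) - O = (-3/2 - 2) - O = -7/2 - O)
B(x) = -141 (B(x) = 3 - 6*4*6 = 3 - 24*6 = 3 - 1*144 = 3 - 144 = -141)
(B(1)*30)*X(-2) - 46256 = (-141*30)*(-7/2 - 1*(-2)) - 46256 = -4230*(-7/2 + 2) - 46256 = -4230*(-3/2) - 46256 = 6345 - 46256 = -39911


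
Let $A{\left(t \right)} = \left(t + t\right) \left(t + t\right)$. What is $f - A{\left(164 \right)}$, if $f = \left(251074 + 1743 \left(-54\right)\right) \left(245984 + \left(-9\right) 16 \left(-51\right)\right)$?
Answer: $39760228672$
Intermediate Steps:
$f = 39760336256$ ($f = \left(251074 - 94122\right) \left(245984 - -7344\right) = 156952 \left(245984 + 7344\right) = 156952 \cdot 253328 = 39760336256$)
$A{\left(t \right)} = 4 t^{2}$ ($A{\left(t \right)} = 2 t 2 t = 4 t^{2}$)
$f - A{\left(164 \right)} = 39760336256 - 4 \cdot 164^{2} = 39760336256 - 4 \cdot 26896 = 39760336256 - 107584 = 39760228672$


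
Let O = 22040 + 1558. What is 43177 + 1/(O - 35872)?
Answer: 529954497/12274 ≈ 43177.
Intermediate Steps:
O = 23598
43177 + 1/(O - 35872) = 43177 + 1/(23598 - 35872) = 43177 + 1/(-12274) = 43177 - 1/12274 = 529954497/12274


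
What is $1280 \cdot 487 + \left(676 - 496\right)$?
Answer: $623540$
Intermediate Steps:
$1280 \cdot 487 + \left(676 - 496\right) = 623360 + 180 = 623540$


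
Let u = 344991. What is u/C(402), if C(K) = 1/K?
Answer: 138686382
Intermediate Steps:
u/C(402) = 344991/(1/402) = 344991*402 = 138686382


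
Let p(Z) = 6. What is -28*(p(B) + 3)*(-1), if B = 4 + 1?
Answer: 252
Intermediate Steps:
B = 5
-28*(p(B) + 3)*(-1) = -28*(6 + 3)*(-1) = -28*9*(-1) = -7*36*(-1) = -252*(-1) = 252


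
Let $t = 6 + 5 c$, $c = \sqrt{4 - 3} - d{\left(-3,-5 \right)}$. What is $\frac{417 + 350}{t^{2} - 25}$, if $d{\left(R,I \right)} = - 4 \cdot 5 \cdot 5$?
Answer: $\frac{767}{261096} \approx 0.0029376$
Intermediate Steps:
$d{\left(R,I \right)} = -100$ ($d{\left(R,I \right)} = \left(-4\right) 25 = -100$)
$c = 101$ ($c = \sqrt{4 - 3} - -100 = \sqrt{1} + 100 = 1 + 100 = 101$)
$t = 511$ ($t = 6 + 5 \cdot 101 = 6 + 505 = 511$)
$\frac{417 + 350}{t^{2} - 25} = \frac{417 + 350}{511^{2} - 25} = \frac{767}{261121 - 25} = \frac{767}{261096}$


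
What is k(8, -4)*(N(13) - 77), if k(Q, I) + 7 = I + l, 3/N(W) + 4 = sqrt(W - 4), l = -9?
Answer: 1600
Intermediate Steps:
N(W) = 3/(-4 + sqrt(-4 + W)) (N(W) = 3/(-4 + sqrt(W - 4)) = 3/(-4 + sqrt(-4 + W)))
k(Q, I) = -16 + I (k(Q, I) = -7 + (I - 9) = -7 + (-9 + I) = -16 + I)
k(8, -4)*(N(13) - 77) = (-16 - 4)*(3/(-4 + sqrt(-4 + 13)) - 77) = -20*(3/(-4 + sqrt(9)) - 77) = -20*(3/(-4 + 3) - 77) = -20*(3/(-1) - 77) = -20*(3*(-1) - 77) = -20*(-3 - 77) = -20*(-80) = 1600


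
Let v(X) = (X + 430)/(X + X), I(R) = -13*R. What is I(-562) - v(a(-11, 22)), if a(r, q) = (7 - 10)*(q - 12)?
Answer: 21938/3 ≈ 7312.7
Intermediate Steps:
a(r, q) = 36 - 3*q (a(r, q) = -3*(-12 + q) = 36 - 3*q)
v(X) = (430 + X)/(2*X) (v(X) = (430 + X)/((2*X)) = (430 + X)*(1/(2*X)) = (430 + X)/(2*X))
I(-562) - v(a(-11, 22)) = -13*(-562) - (430 + (36 - 3*22))/(2*(36 - 3*22)) = 7306 - (430 + (36 - 66))/(2*(36 - 66)) = 7306 - (430 - 30)/(2*(-30)) = 7306 - (-1)*400/(2*30) = 7306 - 1*(-20/3) = 7306 + 20/3 = 21938/3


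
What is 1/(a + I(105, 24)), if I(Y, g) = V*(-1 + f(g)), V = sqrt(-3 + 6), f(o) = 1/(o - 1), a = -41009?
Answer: -21693761/889639443397 + 506*sqrt(3)/889639443397 ≈ -2.4384e-5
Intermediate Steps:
f(o) = 1/(-1 + o)
V = sqrt(3) ≈ 1.7320
I(Y, g) = sqrt(3)*(-1 + 1/(-1 + g))
1/(a + I(105, 24)) = 1/(-41009 + sqrt(3)*(2 - 1*24)/(-1 + 24)) = 1/(-41009 + sqrt(3)*(2 - 24)/23) = 1/(-41009 + sqrt(3)*(1/23)*(-22)) = 1/(-41009 - 22*sqrt(3)/23)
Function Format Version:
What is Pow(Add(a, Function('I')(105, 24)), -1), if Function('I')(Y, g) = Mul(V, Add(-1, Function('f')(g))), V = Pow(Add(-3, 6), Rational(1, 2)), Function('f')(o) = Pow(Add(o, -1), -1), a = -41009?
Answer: Add(Rational(-21693761, 889639443397), Mul(Rational(506, 889639443397), Pow(3, Rational(1, 2)))) ≈ -2.4384e-5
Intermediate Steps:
Function('f')(o) = Pow(Add(-1, o), -1)
V = Pow(3, Rational(1, 2)) ≈ 1.7320
Function('I')(Y, g) = Mul(Pow(3, Rational(1, 2)), Add(-1, Pow(Add(-1, g), -1)))
Pow(Add(a, Function('I')(105, 24)), -1) = Pow(Add(-41009, Mul(Pow(3, Rational(1, 2)), Pow(Add(-1, 24), -1), Add(2, Mul(-1, 24)))), -1) = Pow(Add(-41009, Mul(Pow(3, Rational(1, 2)), Pow(23, -1), Add(2, -24))), -1) = Pow(Add(-41009, Mul(Pow(3, Rational(1, 2)), Rational(1, 23), -22)), -1) = Pow(Add(-41009, Mul(Rational(-22, 23), Pow(3, Rational(1, 2)))), -1)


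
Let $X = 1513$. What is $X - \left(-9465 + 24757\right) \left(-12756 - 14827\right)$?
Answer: $421800749$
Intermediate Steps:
$X - \left(-9465 + 24757\right) \left(-12756 - 14827\right) = 1513 - \left(-9465 + 24757\right) \left(-12756 - 14827\right) = 1513 - 15292 \left(-27583\right) = 1513 - -421799236 = 1513 + 421799236 = 421800749$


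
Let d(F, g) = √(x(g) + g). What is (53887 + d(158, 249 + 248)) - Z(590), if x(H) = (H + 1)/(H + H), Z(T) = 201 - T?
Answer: 54276 + √122887226/497 ≈ 54298.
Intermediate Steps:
x(H) = (1 + H)/(2*H) (x(H) = (1 + H)/((2*H)) = (1 + H)*(1/(2*H)) = (1 + H)/(2*H))
d(F, g) = √(g + (1 + g)/(2*g)) (d(F, g) = √((1 + g)/(2*g) + g) = √(g + (1 + g)/(2*g)))
(53887 + d(158, 249 + 248)) - Z(590) = (53887 + √(2 + 2/(249 + 248) + 4*(249 + 248))/2) - (201 - 1*590) = (53887 + √(2 + 2/497 + 4*497)/2) - (201 - 590) = (53887 + √(2 + 2*(1/497) + 1988)/2) - 1*(-389) = (53887 + √(2 + 2/497 + 1988)/2) + 389 = (53887 + √(989032/497)/2) + 389 = (53887 + (2*√122887226/497)/2) + 389 = (53887 + √122887226/497) + 389 = 54276 + √122887226/497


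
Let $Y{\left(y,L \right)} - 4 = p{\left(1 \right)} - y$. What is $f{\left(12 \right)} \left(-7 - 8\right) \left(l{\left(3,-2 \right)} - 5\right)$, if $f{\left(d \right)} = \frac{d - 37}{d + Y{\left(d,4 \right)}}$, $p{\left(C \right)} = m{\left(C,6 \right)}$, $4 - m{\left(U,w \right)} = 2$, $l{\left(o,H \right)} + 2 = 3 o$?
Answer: $125$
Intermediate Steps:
$l{\left(o,H \right)} = -2 + 3 o$
$m{\left(U,w \right)} = 2$ ($m{\left(U,w \right)} = 4 - 2 = 2$)
$p{\left(C \right)} = 2$
$Y{\left(y,L \right)} = 6 - y$ ($Y{\left(y,L \right)} = 4 - \left(-2 + y\right) = 6 - y$)
$f{\left(d \right)} = - \frac{37}{6} + \frac{d}{6}$ ($f{\left(d \right)} = \frac{d - 37}{d - \left(-6 + d\right)} = \frac{-37 + d}{6} = \left(-37 + d\right) \frac{1}{6} = - \frac{37}{6} + \frac{d}{6}$)
$f{\left(12 \right)} \left(-7 - 8\right) \left(l{\left(3,-2 \right)} - 5\right) = \left(- \frac{37}{6} + \frac{1}{6} \cdot 12\right) \left(-7 - 8\right) \left(\left(-2 + 3 \cdot 3\right) - 5\right) = \left(- \frac{37}{6} + 2\right) \left(- 15 \left(\left(-2 + 9\right) - 5\right)\right) = - \frac{25 \left(- 15 \left(7 - 5\right)\right)}{6} = - \frac{25 \left(\left(-15\right) 2\right)}{6} = \left(- \frac{25}{6}\right) \left(-30\right) = 125$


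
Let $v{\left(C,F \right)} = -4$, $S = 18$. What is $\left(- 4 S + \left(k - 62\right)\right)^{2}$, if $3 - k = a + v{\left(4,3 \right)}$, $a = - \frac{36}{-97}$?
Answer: $\frac{152646025}{9409} \approx 16223.0$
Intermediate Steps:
$a = \frac{36}{97}$ ($a = \left(-36\right) \left(- \frac{1}{97}\right) = \frac{36}{97} \approx 0.37113$)
$k = \frac{643}{97}$ ($k = 3 - \left(\frac{36}{97} - 4\right) = 3 - - \frac{352}{97} = 3 + \frac{352}{97} = \frac{643}{97} \approx 6.6289$)
$\left(- 4 S + \left(k - 62\right)\right)^{2} = \left(\left(-4\right) 18 + \left(\frac{643}{97} - 62\right)\right)^{2} = \left(-72 + \left(\frac{643}{97} - 62\right)\right)^{2} = \left(-72 - \frac{5371}{97}\right)^{2} = \left(- \frac{12355}{97}\right)^{2} = \frac{152646025}{9409}$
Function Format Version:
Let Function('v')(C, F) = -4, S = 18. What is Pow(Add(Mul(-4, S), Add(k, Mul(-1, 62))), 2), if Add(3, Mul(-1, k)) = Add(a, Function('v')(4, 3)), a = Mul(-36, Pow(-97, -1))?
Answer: Rational(152646025, 9409) ≈ 16223.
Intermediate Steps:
a = Rational(36, 97) (a = Mul(-36, Rational(-1, 97)) = Rational(36, 97) ≈ 0.37113)
k = Rational(643, 97) (k = Add(3, Mul(-1, Add(Rational(36, 97), -4))) = Add(3, Mul(-1, Rational(-352, 97))) = Add(3, Rational(352, 97)) = Rational(643, 97) ≈ 6.6289)
Pow(Add(Mul(-4, S), Add(k, Mul(-1, 62))), 2) = Pow(Add(Mul(-4, 18), Add(Rational(643, 97), Mul(-1, 62))), 2) = Pow(Add(-72, Add(Rational(643, 97), -62)), 2) = Pow(Add(-72, Rational(-5371, 97)), 2) = Pow(Rational(-12355, 97), 2) = Rational(152646025, 9409)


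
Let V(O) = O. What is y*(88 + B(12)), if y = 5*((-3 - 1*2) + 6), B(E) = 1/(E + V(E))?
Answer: 10565/24 ≈ 440.21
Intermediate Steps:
B(E) = 1/(2*E) (B(E) = 1/(E + E) = 1/(2*E))
y = 5 (y = 5*((-3 - 2) + 6) = 5*(-5 + 6) = 5*1 = 5)
y*(88 + B(12)) = 5*(88 + (½)/12) = 5*(88 + (½)*(1/12)) = 5*(88 + 1/24) = 5*(2113/24) = 10565/24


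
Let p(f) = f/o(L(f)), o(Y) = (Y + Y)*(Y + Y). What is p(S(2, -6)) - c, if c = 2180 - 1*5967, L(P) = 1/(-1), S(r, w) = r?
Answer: 7575/2 ≈ 3787.5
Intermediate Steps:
L(P) = -1
o(Y) = 4*Y² (o(Y) = (2*Y)*(2*Y) = 4*Y²)
p(f) = f/4 (p(f) = f/((4*(-1)²)) = f/((4*1)) = f/4)
c = -3787 (c = 2180 - 5967 = -3787)
p(S(2, -6)) - c = (¼)*2 - 1*(-3787) = ½ + 3787 = 7575/2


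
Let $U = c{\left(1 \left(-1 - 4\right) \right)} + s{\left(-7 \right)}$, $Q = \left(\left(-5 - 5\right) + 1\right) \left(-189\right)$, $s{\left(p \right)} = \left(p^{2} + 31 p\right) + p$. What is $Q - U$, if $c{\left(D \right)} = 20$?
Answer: $1856$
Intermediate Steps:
$s{\left(p \right)} = p^{2} + 32 p$
$Q = 1701$ ($Q = \left(-10 + 1\right) \left(-189\right) = \left(-9\right) \left(-189\right) = 1701$)
$U = -155$ ($U = 20 - 7 \left(32 - 7\right) = 20 - 175 = -155$)
$Q - U = 1701 - -155 = 1701 + 155 = 1856$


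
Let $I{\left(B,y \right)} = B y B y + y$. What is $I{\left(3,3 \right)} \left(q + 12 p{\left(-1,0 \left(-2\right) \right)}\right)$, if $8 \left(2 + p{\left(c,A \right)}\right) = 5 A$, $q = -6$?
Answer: $-2520$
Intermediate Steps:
$I{\left(B,y \right)} = y + B^{2} y^{2}$ ($I{\left(B,y \right)} = y B^{2} y + y = B^{2} y^{2} + y = y + B^{2} y^{2}$)
$p{\left(c,A \right)} = -2 + \frac{5 A}{8}$
$I{\left(3,3 \right)} \left(q + 12 p{\left(-1,0 \left(-2\right) \right)}\right) = 3 \left(1 + 3 \cdot 3^{2}\right) \left(-6 + 12 \left(-2 + \frac{5 \cdot 0 \left(-2\right)}{8}\right)\right) = 3 \left(1 + 3 \cdot 9\right) \left(-6 + 12 \left(-2 + \frac{5}{8} \cdot 0\right)\right) = 3 \left(1 + 27\right) \left(-6 + 12 \left(-2 + 0\right)\right) = 3 \cdot 28 \left(-6 + 12 \left(-2\right)\right) = 84 \left(-6 - 24\right) = 84 \left(-30\right) = -2520$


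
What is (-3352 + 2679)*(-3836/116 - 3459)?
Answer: 68154710/29 ≈ 2.3502e+6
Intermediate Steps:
(-3352 + 2679)*(-3836/116 - 3459) = -673*(-3836*1/116 - 3459) = -673*(-959/29 - 3459) = -673*(-101270/29) = 68154710/29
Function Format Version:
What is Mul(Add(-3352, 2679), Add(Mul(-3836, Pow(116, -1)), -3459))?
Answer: Rational(68154710, 29) ≈ 2.3502e+6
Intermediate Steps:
Mul(Add(-3352, 2679), Add(Mul(-3836, Pow(116, -1)), -3459)) = Mul(-673, Add(Mul(-3836, Rational(1, 116)), -3459)) = Mul(-673, Add(Rational(-959, 29), -3459)) = Mul(-673, Rational(-101270, 29)) = Rational(68154710, 29)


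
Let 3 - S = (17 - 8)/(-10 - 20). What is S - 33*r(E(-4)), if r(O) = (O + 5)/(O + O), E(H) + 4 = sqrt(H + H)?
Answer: 11/20 + 55*I*sqrt(2)/8 ≈ 0.55 + 9.7227*I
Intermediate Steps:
E(H) = -4 + sqrt(2)*sqrt(H) (E(H) = -4 + sqrt(H + H) = -4 + sqrt(2*H) = -4 + sqrt(2)*sqrt(H))
S = 33/10 (S = 3 - (17 - 8)/(-10 - 20) = 3 - 9/(-30) = 3 - 9*(-1)/30 = 3 - 1*(-3/10) = 3 + 3/10 = 33/10 ≈ 3.3000)
r(O) = (5 + O)/(2*O) (r(O) = (5 + O)/((2*O)) = (5 + O)*(1/(2*O)) = (5 + O)/(2*O))
S - 33*r(E(-4)) = 33/10 - 33*(5 + (-4 + sqrt(2)*sqrt(-4)))/(2*(-4 + sqrt(2)*sqrt(-4))) = 33/10 - 33*(5 + (-4 + sqrt(2)*(2*I)))/(2*(-4 + sqrt(2)*(2*I))) = 33/10 - 33*(5 + (-4 + 2*I*sqrt(2)))/(2*(-4 + 2*I*sqrt(2))) = 33/10 - 33*(1 + 2*I*sqrt(2))/(2*(-4 + 2*I*sqrt(2)))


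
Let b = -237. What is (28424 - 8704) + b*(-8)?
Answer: 21616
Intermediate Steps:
(28424 - 8704) + b*(-8) = (28424 - 8704) - 237*(-8) = 19720 + 1896 = 21616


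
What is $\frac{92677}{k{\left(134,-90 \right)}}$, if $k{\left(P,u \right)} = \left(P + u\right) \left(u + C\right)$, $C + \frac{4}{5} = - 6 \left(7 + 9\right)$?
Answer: $- \frac{463385}{41096} \approx -11.276$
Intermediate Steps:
$C = - \frac{484}{5}$ ($C = - \frac{4}{5} - 6 \left(7 + 9\right) = - \frac{4}{5} - 96 = - \frac{484}{5} \approx -96.8$)
$k{\left(P,u \right)} = \left(- \frac{484}{5} + u\right) \left(P + u\right)$ ($k{\left(P,u \right)} = \left(P + u\right) \left(u - \frac{484}{5}\right) = \left(P + u\right) \left(- \frac{484}{5} + u\right) = \left(- \frac{484}{5} + u\right) \left(P + u\right)$)
$\frac{92677}{k{\left(134,-90 \right)}} = \frac{92677}{\left(-90\right)^{2} - \frac{64856}{5} - -8712 + 134 \left(-90\right)} = \frac{92677}{8100 - \frac{64856}{5} + 8712 - 12060} = \frac{92677}{- \frac{41096}{5}} = 92677 \left(- \frac{5}{41096}\right) = - \frac{463385}{41096}$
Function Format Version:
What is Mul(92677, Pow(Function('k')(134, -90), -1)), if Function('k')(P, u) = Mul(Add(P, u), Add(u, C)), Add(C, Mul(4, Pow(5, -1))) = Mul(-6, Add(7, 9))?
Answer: Rational(-463385, 41096) ≈ -11.276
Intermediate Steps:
C = Rational(-484, 5) (C = Add(Rational(-4, 5), Mul(-6, Add(7, 9))) = Add(Rational(-4, 5), Mul(-6, 16)) = Add(Rational(-4, 5), -96) = Rational(-484, 5) ≈ -96.800)
Function('k')(P, u) = Mul(Add(Rational(-484, 5), u), Add(P, u)) (Function('k')(P, u) = Mul(Add(P, u), Add(u, Rational(-484, 5))) = Mul(Add(P, u), Add(Rational(-484, 5), u)) = Mul(Add(Rational(-484, 5), u), Add(P, u)))
Mul(92677, Pow(Function('k')(134, -90), -1)) = Mul(92677, Pow(Add(Pow(-90, 2), Mul(Rational(-484, 5), 134), Mul(Rational(-484, 5), -90), Mul(134, -90)), -1)) = Mul(92677, Pow(Add(8100, Rational(-64856, 5), 8712, -12060), -1)) = Mul(92677, Pow(Rational(-41096, 5), -1)) = Mul(92677, Rational(-5, 41096)) = Rational(-463385, 41096)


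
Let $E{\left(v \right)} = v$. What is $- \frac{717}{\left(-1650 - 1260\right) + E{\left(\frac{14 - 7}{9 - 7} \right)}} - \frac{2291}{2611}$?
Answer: $- \frac{9573409}{15177743} \approx -0.63075$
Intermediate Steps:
$- \frac{717}{\left(-1650 - 1260\right) + E{\left(\frac{14 - 7}{9 - 7} \right)}} - \frac{2291}{2611} = - \frac{717}{\left(-1650 - 1260\right) + \frac{14 - 7}{9 - 7}} - \frac{2291}{2611} = - \frac{717}{-2910 + \frac{7}{2}} - \frac{2291}{2611} = - \frac{717}{- \frac{5813}{2}} - \frac{2291}{2611} = \left(-717\right) \left(- \frac{2}{5813}\right) - \frac{2291}{2611} = \frac{1434}{5813} - \frac{2291}{2611} = - \frac{9573409}{15177743}$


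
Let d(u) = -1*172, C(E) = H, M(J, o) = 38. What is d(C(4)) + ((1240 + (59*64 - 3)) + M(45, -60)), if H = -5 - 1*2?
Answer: 4879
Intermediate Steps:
H = -7 (H = -5 - 2 = -7)
C(E) = -7
d(u) = -172
d(C(4)) + ((1240 + (59*64 - 3)) + M(45, -60)) = -172 + ((1240 + (59*64 - 3)) + 38) = -172 + ((1240 + (3776 - 3)) + 38) = -172 + ((1240 + 3773) + 38) = -172 + (5013 + 38) = -172 + 5051 = 4879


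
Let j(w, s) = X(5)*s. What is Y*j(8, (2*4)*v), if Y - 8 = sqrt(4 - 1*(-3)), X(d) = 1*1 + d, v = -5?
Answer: -1920 - 240*sqrt(7) ≈ -2555.0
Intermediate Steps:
X(d) = 1 + d
j(w, s) = 6*s (j(w, s) = (1 + 5)*s = 6*s)
Y = 8 + sqrt(7) (Y = 8 + sqrt(4 - 1*(-3)) = 8 + sqrt(4 + 3) = 8 + sqrt(7) ≈ 10.646)
Y*j(8, (2*4)*v) = (8 + sqrt(7))*(6*((2*4)*(-5))) = (8 + sqrt(7))*(6*(8*(-5))) = (8 + sqrt(7))*(6*(-40)) = (8 + sqrt(7))*(-240) = -1920 - 240*sqrt(7)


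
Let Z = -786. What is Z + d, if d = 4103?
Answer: 3317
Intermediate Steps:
Z + d = -786 + 4103 = 3317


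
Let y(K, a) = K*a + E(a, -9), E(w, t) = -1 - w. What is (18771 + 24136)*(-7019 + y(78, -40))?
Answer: -433360700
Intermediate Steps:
y(K, a) = -1 - a + K*a (y(K, a) = K*a + (-1 - a) = -1 - a + K*a)
(18771 + 24136)*(-7019 + y(78, -40)) = (18771 + 24136)*(-7019 + (-1 - 1*(-40) + 78*(-40))) = 42907*(-7019 + (-1 + 40 - 3120)) = 42907*(-7019 - 3081) = 42907*(-10100) = -433360700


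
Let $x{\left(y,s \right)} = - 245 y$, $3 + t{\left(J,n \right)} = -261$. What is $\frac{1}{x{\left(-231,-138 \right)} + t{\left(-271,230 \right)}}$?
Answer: $\frac{1}{56331} \approx 1.7752 \cdot 10^{-5}$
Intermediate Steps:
$t{\left(J,n \right)} = -264$ ($t{\left(J,n \right)} = -3 - 261 = -264$)
$\frac{1}{x{\left(-231,-138 \right)} + t{\left(-271,230 \right)}} = \frac{1}{\left(-245\right) \left(-231\right) - 264} = \frac{1}{56595 - 264} = \frac{1}{56331}$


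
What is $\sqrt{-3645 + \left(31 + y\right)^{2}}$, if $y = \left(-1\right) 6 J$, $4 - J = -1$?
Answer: $2 i \sqrt{911} \approx 60.366 i$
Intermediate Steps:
$J = 5$ ($J = 4 - -1 = 4 + 1 = 5$)
$y = -30$ ($y = \left(-1\right) 6 \cdot 5 = \left(-6\right) 5 = -30$)
$\sqrt{-3645 + \left(31 + y\right)^{2}} = \sqrt{-3645 + \left(31 - 30\right)^{2}} = \sqrt{-3645 + 1^{2}} = \sqrt{-3645 + 1} = \sqrt{-3644} = 2 i \sqrt{911}$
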